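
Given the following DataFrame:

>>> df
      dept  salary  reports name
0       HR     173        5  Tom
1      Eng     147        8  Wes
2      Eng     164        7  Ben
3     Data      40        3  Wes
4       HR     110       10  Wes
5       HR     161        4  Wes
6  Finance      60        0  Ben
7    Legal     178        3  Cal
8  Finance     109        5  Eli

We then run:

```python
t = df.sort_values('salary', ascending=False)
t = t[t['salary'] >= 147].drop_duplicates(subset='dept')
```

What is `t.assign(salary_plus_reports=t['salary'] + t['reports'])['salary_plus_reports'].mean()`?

176.666666667

sort by salary descending:
      dept  salary  reports name
7    Legal     178        3  Cal
0       HR     173        5  Tom
2      Eng     164        7  Ben
5       HR     161        4  Wes
1      Eng     147        8  Wes
4       HR     110       10  Wes
8  Finance     109        5  Eli
6  Finance      60        0  Ben
3     Data      40        3  Wes
filter rows where salary >= 147:
    dept  salary  reports name
7  Legal     178        3  Cal
0     HR     173        5  Tom
2    Eng     164        7  Ben
5     HR     161        4  Wes
1    Eng     147        8  Wes
drop duplicate dept (keep=first):
    dept  salary  reports name
7  Legal     178        3  Cal
0     HR     173        5  Tom
2    Eng     164        7  Ben
add column salary_plus_reports = t['salary'] + t['reports']:
    dept  salary  reports name  salary_plus_reports
7  Legal     178        3  Cal                  181
0     HR     173        5  Tom                  178
2    Eng     164        7  Ben                  171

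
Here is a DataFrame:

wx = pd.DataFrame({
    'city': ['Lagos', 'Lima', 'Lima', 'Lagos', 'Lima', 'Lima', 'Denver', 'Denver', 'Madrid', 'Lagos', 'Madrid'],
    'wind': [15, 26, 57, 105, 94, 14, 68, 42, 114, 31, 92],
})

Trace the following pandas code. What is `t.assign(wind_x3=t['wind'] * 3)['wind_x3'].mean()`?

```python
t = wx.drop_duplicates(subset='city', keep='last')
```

134.25

drop duplicate city (keep=last):
      city  wind
5     Lima    14
7   Denver    42
9    Lagos    31
10  Madrid    92
add column wind_x3 = t['wind'] * 3:
      city  wind  wind_x3
5     Lima    14       42
7   Denver    42      126
9    Lagos    31       93
10  Madrid    92      276
Taking the mean of column 'wind_x3' gives 134.25.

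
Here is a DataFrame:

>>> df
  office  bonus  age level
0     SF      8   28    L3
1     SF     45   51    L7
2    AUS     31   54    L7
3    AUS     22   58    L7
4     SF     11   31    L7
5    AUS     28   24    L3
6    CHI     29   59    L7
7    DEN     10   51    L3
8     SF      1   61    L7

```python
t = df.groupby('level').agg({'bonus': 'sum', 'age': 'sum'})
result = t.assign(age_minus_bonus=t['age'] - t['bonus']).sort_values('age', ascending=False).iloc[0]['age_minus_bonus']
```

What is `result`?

group by level: sum(bonus), sum(age):
       bonus  age
level            
L3        46  103
L7       139  314
add column age_minus_bonus = t['age'] - t['bonus']:
       bonus  age  age_minus_bonus
level                             
L3        46  103               57
L7       139  314              175
sort by age descending:
       bonus  age  age_minus_bonus
level                             
L7       139  314              175
L3        46  103               57
Finally, value at position 0, column 'age_minus_bonus' = 175.

175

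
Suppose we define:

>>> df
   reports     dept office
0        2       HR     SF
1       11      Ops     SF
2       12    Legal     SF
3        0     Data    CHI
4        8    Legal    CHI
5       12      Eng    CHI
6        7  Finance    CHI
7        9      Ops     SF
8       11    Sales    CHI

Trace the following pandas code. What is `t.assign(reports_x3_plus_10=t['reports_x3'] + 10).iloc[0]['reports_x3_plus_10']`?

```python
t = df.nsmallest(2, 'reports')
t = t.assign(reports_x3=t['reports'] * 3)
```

10

take 2 rows with smallest reports:
   reports  dept office
3        0  Data    CHI
0        2    HR     SF
add column reports_x3 = t['reports'] * 3:
   reports  dept office  reports_x3
3        0  Data    CHI           0
0        2    HR     SF           6
add column reports_x3_plus_10 = t['reports_x3'] + 10:
   reports  dept office  reports_x3  reports_x3_plus_10
3        0  Data    CHI           0                  10
0        2    HR     SF           6                  16
So iloc[0]['reports_x3_plus_10'] = 10.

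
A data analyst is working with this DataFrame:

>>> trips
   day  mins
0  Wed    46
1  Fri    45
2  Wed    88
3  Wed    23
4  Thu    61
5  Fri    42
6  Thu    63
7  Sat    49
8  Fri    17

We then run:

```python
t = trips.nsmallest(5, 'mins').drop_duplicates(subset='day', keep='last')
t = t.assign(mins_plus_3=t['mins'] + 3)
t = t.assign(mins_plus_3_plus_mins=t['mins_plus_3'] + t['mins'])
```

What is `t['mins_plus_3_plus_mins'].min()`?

93

take 5 rows with smallest mins:
   day  mins
8  Fri    17
3  Wed    23
5  Fri    42
1  Fri    45
0  Wed    46
drop duplicate day (keep=last):
   day  mins
1  Fri    45
0  Wed    46
add column mins_plus_3 = t['mins'] + 3:
   day  mins  mins_plus_3
1  Fri    45           48
0  Wed    46           49
add column mins_plus_3_plus_mins = t['mins_plus_3'] + t['mins']:
   day  mins  mins_plus_3  mins_plus_3_plus_mins
1  Fri    45           48                     93
0  Wed    46           49                     95
So min() = 93.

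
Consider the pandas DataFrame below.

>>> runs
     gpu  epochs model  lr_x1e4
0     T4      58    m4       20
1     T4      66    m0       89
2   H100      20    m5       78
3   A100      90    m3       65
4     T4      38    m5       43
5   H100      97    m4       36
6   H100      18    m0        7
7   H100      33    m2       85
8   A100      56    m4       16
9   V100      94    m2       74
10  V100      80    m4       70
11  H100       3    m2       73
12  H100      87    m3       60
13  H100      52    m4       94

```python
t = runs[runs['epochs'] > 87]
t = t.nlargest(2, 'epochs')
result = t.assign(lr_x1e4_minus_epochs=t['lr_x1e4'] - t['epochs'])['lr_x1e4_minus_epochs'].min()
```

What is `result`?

filter rows where epochs > 87:
    gpu  epochs model  lr_x1e4
3  A100      90    m3       65
5  H100      97    m4       36
9  V100      94    m2       74
take 2 rows with largest epochs:
    gpu  epochs model  lr_x1e4
5  H100      97    m4       36
9  V100      94    m2       74
add column lr_x1e4_minus_epochs = t['lr_x1e4'] - t['epochs']:
    gpu  epochs model  lr_x1e4  lr_x1e4_minus_epochs
5  H100      97    m4       36                   -61
9  V100      94    m2       74                   -20
Finally, min of column 'lr_x1e4_minus_epochs' = -61.

-61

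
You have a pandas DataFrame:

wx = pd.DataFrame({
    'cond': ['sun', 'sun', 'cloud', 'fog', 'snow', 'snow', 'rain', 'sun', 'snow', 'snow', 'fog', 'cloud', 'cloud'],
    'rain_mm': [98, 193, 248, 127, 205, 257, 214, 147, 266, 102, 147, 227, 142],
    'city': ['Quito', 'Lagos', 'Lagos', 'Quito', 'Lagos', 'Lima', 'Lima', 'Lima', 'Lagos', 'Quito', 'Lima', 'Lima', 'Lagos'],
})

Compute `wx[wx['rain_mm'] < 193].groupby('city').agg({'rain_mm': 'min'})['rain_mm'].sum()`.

387

filter rows where rain_mm < 193:
     cond  rain_mm   city
0     sun       98  Quito
3     fog      127  Quito
7     sun      147   Lima
9    snow      102  Quito
10    fog      147   Lima
12  cloud      142  Lagos
group by city, min of rain_mm:
       rain_mm
city          
Lagos      142
Lima       147
Quito       98
Reading off the sum of column 'rain_mm', we get 387.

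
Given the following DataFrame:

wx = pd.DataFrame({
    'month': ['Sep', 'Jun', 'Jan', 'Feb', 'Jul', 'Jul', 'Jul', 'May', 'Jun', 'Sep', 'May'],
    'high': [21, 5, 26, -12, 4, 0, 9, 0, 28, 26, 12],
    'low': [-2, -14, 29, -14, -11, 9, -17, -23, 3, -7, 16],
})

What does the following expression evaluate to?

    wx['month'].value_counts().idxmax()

value_counts of month:
month
Jul    3
Sep    2
Jun    2
May    2
Jan    1
Feb    1
Name: count, dtype: int64

Jul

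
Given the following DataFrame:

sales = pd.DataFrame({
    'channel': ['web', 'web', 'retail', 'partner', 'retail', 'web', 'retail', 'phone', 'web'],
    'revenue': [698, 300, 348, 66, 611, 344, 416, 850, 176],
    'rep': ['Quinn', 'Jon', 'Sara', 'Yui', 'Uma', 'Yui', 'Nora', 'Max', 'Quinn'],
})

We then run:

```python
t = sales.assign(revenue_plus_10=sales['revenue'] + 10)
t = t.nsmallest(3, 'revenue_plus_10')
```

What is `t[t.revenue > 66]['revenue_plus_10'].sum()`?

add column revenue_plus_10 = sales['revenue'] + 10:
   channel  revenue    rep  revenue_plus_10
0      web      698  Quinn              708
1      web      300    Jon              310
2   retail      348   Sara              358
3  partner       66    Yui               76
4   retail      611    Uma              621
5      web      344    Yui              354
6   retail      416   Nora              426
7    phone      850    Max              860
8      web      176  Quinn              186
take 3 rows with smallest revenue_plus_10:
   channel  revenue    rep  revenue_plus_10
3  partner       66    Yui               76
8      web      176  Quinn              186
1      web      300    Jon              310
filter rows where revenue > 66:
  channel  revenue    rep  revenue_plus_10
8     web      176  Quinn              186
1     web      300    Jon              310
Hence 496.

496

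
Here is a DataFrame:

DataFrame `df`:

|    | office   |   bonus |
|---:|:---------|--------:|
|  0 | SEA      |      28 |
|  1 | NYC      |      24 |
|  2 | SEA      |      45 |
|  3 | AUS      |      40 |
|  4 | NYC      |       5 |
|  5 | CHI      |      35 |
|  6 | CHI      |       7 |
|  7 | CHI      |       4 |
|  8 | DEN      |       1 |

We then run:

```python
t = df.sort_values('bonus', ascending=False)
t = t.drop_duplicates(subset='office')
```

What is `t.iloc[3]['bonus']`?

24

sort by bonus descending:
  office  bonus
2    SEA     45
3    AUS     40
5    CHI     35
0    SEA     28
1    NYC     24
6    CHI      7
4    NYC      5
7    CHI      4
8    DEN      1
drop duplicate office (keep=first):
  office  bonus
2    SEA     45
3    AUS     40
5    CHI     35
1    NYC     24
8    DEN      1
Taking the value at position 3, column 'bonus' gives 24.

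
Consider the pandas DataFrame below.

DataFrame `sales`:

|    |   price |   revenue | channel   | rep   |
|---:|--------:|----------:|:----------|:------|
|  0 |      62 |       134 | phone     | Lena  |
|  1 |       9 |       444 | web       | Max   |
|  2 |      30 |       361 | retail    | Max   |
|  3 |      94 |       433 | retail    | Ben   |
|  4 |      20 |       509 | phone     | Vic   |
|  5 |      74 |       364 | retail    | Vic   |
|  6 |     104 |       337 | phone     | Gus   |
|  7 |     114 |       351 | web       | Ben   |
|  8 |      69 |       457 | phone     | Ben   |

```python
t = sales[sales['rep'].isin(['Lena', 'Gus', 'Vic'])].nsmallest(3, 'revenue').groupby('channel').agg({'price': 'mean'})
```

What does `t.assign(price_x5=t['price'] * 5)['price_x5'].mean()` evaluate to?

392.5

filter rows where rep in ['Lena', 'Gus', 'Vic']:
   price  revenue channel   rep
0     62      134   phone  Lena
4     20      509   phone   Vic
5     74      364  retail   Vic
6    104      337   phone   Gus
take 3 rows with smallest revenue:
   price  revenue channel   rep
0     62      134   phone  Lena
6    104      337   phone   Gus
5     74      364  retail   Vic
group by channel, mean of price:
         price
channel       
phone     83.0
retail    74.0
add column price_x5 = t['price'] * 5:
         price  price_x5
channel                 
phone     83.0     415.0
retail    74.0     370.0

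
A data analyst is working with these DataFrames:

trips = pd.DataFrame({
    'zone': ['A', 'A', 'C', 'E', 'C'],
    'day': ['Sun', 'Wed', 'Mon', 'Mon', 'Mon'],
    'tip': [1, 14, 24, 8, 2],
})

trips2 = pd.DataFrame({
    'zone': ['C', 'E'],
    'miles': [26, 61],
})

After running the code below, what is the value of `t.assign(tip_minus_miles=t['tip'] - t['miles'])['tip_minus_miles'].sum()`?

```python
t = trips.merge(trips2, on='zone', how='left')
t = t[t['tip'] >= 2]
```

merge on 'zone' (how='left') → 5 rows:
  zone  day  tip  miles
0    A  Sun    1    NaN
1    A  Wed   14    NaN
2    C  Mon   24   26.0
3    E  Mon    8   61.0
4    C  Mon    2   26.0
filter rows where tip >= 2:
  zone  day  tip  miles
1    A  Wed   14    NaN
2    C  Mon   24   26.0
3    E  Mon    8   61.0
4    C  Mon    2   26.0
add column tip_minus_miles = t['tip'] - t['miles']:
  zone  day  tip  miles  tip_minus_miles
1    A  Wed   14    NaN              NaN
2    C  Mon   24   26.0             -2.0
3    E  Mon    8   61.0            -53.0
4    C  Mon    2   26.0            -24.0
Hence -79.0.

-79.0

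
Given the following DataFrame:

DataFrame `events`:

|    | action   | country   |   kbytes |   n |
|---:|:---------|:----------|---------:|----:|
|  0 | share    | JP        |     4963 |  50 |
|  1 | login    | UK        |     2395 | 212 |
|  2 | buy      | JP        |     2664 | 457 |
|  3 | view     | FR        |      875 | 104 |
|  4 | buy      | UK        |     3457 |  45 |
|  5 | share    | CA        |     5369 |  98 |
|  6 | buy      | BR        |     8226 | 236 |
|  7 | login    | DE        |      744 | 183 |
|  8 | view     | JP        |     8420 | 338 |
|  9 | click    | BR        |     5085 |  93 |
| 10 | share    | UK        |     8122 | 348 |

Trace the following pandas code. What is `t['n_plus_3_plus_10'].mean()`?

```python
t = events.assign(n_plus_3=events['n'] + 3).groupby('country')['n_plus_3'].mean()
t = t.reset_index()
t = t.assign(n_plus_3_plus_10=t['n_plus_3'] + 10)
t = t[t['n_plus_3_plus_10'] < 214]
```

add column n_plus_3 = events['n'] + 3:
   action country  kbytes    n  n_plus_3
0   share      JP    4963   50        53
1   login      UK    2395  212       215
2     buy      JP    2664  457       460
3    view      FR     875  104       107
4     buy      UK    3457   45        48
5   share      CA    5369   98       101
6     buy      BR    8226  236       239
7   login      DE     744  183       186
8    view      JP    8420  338       341
9   click      BR    5085   93        96
10  share      UK    8122  348       351
group by country, mean of n_plus_3:
country
BR    167.500000
CA    101.000000
DE    186.000000
FR    107.000000
JP    284.666667
UK    204.666667
Name: n_plus_3, dtype: float64
reset_index():
  country    n_plus_3
0      BR  167.500000
1      CA  101.000000
2      DE  186.000000
3      FR  107.000000
4      JP  284.666667
5      UK  204.666667
add column n_plus_3_plus_10 = t['n_plus_3'] + 10:
  country    n_plus_3  n_plus_3_plus_10
0      BR  167.500000        177.500000
1      CA  101.000000        111.000000
2      DE  186.000000        196.000000
3      FR  107.000000        117.000000
4      JP  284.666667        294.666667
5      UK  204.666667        214.666667
filter rows where n_plus_3_plus_10 < 214:
  country  n_plus_3  n_plus_3_plus_10
0      BR     167.5             177.5
1      CA     101.0             111.0
2      DE     186.0             196.0
3      FR     107.0             117.0
The mean of column 'n_plus_3_plus_10' is 150.375.

150.375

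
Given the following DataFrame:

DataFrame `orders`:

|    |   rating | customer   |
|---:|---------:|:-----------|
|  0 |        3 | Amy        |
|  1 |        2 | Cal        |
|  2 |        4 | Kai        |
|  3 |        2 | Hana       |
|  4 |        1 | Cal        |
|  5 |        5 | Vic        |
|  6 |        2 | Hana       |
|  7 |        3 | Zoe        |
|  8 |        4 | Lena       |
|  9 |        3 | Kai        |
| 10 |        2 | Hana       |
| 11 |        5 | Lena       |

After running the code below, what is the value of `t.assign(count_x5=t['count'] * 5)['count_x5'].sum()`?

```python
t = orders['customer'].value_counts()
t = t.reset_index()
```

value_counts of customer:
customer
Hana    3
Cal     2
Kai     2
Lena    2
Amy     1
Vic     1
Zoe     1
Name: count, dtype: int64
reset_index():
  customer  count
0     Hana      3
1      Cal      2
2      Kai      2
3     Lena      2
4      Amy      1
5      Vic      1
6      Zoe      1
add column count_x5 = t['count'] * 5:
  customer  count  count_x5
0     Hana      3        15
1      Cal      2        10
2      Kai      2        10
3     Lena      2        10
4      Amy      1         5
5      Vic      1         5
6      Zoe      1         5
sum of column 'count_x5' → 60

60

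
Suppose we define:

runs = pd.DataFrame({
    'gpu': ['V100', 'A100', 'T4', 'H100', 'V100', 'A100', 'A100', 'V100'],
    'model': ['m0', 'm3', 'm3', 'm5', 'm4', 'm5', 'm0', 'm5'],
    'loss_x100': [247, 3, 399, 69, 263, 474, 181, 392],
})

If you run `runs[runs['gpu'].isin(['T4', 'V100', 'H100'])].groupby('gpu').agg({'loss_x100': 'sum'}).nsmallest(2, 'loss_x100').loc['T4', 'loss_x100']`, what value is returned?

399

filter rows where gpu in ['T4', 'V100', 'H100']:
    gpu model  loss_x100
0  V100    m0        247
2    T4    m3        399
3  H100    m5         69
4  V100    m4        263
7  V100    m5        392
group by gpu, sum of loss_x100:
      loss_x100
gpu            
H100         69
T4          399
V100        902
take 2 rows with smallest loss_x100:
      loss_x100
gpu            
H100         69
T4          399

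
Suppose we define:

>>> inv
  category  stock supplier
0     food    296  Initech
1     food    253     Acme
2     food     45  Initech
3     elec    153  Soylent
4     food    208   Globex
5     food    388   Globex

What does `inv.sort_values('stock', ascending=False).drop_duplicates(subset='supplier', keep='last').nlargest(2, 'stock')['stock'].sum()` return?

sort by stock descending:
  category  stock supplier
5     food    388   Globex
0     food    296  Initech
1     food    253     Acme
4     food    208   Globex
3     elec    153  Soylent
2     food     45  Initech
drop duplicate supplier (keep=last):
  category  stock supplier
1     food    253     Acme
4     food    208   Globex
3     elec    153  Soylent
2     food     45  Initech
take 2 rows with largest stock:
  category  stock supplier
1     food    253     Acme
4     food    208   Globex

461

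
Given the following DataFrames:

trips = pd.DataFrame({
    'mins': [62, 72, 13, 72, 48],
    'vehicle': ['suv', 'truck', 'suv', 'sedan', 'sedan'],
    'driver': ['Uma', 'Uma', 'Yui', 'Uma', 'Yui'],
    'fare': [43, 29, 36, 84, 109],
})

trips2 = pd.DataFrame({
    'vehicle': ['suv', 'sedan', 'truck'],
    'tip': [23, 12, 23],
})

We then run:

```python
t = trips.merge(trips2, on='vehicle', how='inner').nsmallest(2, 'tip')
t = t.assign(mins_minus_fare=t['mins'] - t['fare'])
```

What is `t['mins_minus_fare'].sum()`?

-73

merge on 'vehicle' (how='inner') → 5 rows:
   mins vehicle driver  fare  tip
0    62     suv    Uma    43   23
1    72   truck    Uma    29   23
2    13     suv    Yui    36   23
3    72   sedan    Uma    84   12
4    48   sedan    Yui   109   12
take 2 rows with smallest tip:
   mins vehicle driver  fare  tip
3    72   sedan    Uma    84   12
4    48   sedan    Yui   109   12
add column mins_minus_fare = t['mins'] - t['fare']:
   mins vehicle driver  fare  tip  mins_minus_fare
3    72   sedan    Uma    84   12              -12
4    48   sedan    Yui   109   12              -61
The sum of column 'mins_minus_fare' is -73.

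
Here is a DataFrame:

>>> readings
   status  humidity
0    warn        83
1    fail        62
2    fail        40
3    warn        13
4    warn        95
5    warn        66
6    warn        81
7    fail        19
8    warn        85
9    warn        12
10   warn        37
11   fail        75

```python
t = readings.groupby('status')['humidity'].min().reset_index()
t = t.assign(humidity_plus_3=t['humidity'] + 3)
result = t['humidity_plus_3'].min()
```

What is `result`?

15

group by status, min of humidity:
status
fail    19
warn    12
Name: humidity, dtype: int64
reset_index():
  status  humidity
0   fail        19
1   warn        12
add column humidity_plus_3 = t['humidity'] + 3:
  status  humidity  humidity_plus_3
0   fail        19               22
1   warn        12               15
Finally, min of column 'humidity_plus_3' = 15.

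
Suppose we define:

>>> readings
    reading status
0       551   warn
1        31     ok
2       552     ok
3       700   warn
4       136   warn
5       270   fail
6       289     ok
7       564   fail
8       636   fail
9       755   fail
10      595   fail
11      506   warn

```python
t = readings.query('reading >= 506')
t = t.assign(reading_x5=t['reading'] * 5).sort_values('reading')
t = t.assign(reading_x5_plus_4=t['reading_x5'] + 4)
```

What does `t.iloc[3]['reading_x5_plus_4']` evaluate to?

2824

filter rows where reading >= 506:
    reading status
0       551   warn
2       552     ok
3       700   warn
7       564   fail
8       636   fail
9       755   fail
10      595   fail
11      506   warn
add column reading_x5 = t['reading'] * 5:
    reading status  reading_x5
0       551   warn        2755
2       552     ok        2760
3       700   warn        3500
7       564   fail        2820
8       636   fail        3180
9       755   fail        3775
10      595   fail        2975
11      506   warn        2530
sort by reading:
    reading status  reading_x5
11      506   warn        2530
0       551   warn        2755
2       552     ok        2760
7       564   fail        2820
10      595   fail        2975
8       636   fail        3180
3       700   warn        3500
9       755   fail        3775
add column reading_x5_plus_4 = t['reading_x5'] + 4:
    reading status  reading_x5  reading_x5_plus_4
11      506   warn        2530               2534
0       551   warn        2755               2759
2       552     ok        2760               2764
7       564   fail        2820               2824
10      595   fail        2975               2979
8       636   fail        3180               3184
3       700   warn        3500               3504
9       755   fail        3775               3779
So iloc[3]['reading_x5_plus_4'] = 2824.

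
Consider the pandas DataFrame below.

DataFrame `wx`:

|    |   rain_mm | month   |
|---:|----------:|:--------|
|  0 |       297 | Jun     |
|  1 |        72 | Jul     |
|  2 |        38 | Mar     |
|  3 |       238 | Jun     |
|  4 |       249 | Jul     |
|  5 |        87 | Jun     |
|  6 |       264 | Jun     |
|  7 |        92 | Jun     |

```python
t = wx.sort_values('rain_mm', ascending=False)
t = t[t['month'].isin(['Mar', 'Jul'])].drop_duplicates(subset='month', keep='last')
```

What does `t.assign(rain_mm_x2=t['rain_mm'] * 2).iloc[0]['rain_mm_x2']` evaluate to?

sort by rain_mm descending:
   rain_mm month
0      297   Jun
6      264   Jun
4      249   Jul
3      238   Jun
7       92   Jun
5       87   Jun
1       72   Jul
2       38   Mar
filter rows where month in ['Mar', 'Jul']:
   rain_mm month
4      249   Jul
1       72   Jul
2       38   Mar
drop duplicate month (keep=last):
   rain_mm month
1       72   Jul
2       38   Mar
add column rain_mm_x2 = t['rain_mm'] * 2:
   rain_mm month  rain_mm_x2
1       72   Jul         144
2       38   Mar          76
Then the value at position 0, column 'rain_mm_x2': 144

144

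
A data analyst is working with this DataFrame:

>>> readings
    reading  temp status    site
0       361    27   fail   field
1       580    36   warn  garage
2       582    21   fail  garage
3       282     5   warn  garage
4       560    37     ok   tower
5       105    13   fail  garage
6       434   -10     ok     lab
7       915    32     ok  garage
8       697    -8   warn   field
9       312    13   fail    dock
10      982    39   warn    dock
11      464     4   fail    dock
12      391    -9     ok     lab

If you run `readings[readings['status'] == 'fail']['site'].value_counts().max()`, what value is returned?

filter rows where status == 'fail':
    reading  temp status    site
0       361    27   fail   field
2       582    21   fail  garage
5       105    13   fail  garage
9       312    13   fail    dock
11      464     4   fail    dock
value_counts of site:
site
garage    2
dock      2
field     1
Name: count, dtype: int64

2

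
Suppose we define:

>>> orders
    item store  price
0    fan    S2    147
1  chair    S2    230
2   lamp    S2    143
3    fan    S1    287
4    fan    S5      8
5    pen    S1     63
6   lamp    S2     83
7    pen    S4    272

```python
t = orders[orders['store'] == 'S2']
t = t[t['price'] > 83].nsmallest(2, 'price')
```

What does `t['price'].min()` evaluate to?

143

filter rows where store == 'S2':
    item store  price
0    fan    S2    147
1  chair    S2    230
2   lamp    S2    143
6   lamp    S2     83
filter rows where price > 83:
    item store  price
0    fan    S2    147
1  chair    S2    230
2   lamp    S2    143
take 2 rows with smallest price:
   item store  price
2  lamp    S2    143
0   fan    S2    147
Reading off the min of column 'price', we get 143.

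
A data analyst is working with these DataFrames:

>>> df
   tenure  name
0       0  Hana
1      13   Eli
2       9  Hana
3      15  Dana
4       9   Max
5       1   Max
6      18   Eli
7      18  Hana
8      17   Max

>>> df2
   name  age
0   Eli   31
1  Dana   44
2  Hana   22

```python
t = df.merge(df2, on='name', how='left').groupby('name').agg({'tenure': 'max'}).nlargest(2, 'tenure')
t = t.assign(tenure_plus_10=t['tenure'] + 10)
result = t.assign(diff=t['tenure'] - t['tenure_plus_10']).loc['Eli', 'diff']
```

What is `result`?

merge on 'name' (how='left') → 9 rows:
   tenure  name   age
0       0  Hana  22.0
1      13   Eli  31.0
2       9  Hana  22.0
3      15  Dana  44.0
4       9   Max   NaN
5       1   Max   NaN
6      18   Eli  31.0
7      18  Hana  22.0
8      17   Max   NaN
group by name, max of tenure:
      tenure
name        
Dana      15
Eli       18
Hana      18
Max       17
take 2 rows with largest tenure:
      tenure
name        
Eli       18
Hana      18
add column tenure_plus_10 = t['tenure'] + 10:
      tenure  tenure_plus_10
name                        
Eli       18              28
Hana      18              28
add column diff = t['tenure'] - t['tenure_plus_10']:
      tenure  tenure_plus_10  diff
name                              
Eli       18              28   -10
Hana      18              28   -10
Finally, value at row 'Eli', column 'diff' = -10.

-10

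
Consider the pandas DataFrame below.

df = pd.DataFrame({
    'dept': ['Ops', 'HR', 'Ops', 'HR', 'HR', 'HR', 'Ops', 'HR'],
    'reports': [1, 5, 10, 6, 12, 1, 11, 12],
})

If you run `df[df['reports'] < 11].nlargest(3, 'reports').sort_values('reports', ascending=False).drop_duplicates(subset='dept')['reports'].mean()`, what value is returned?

8.0

filter rows where reports < 11:
  dept  reports
0  Ops        1
1   HR        5
2  Ops       10
3   HR        6
5   HR        1
take 3 rows with largest reports:
  dept  reports
2  Ops       10
3   HR        6
1   HR        5
sort by reports descending:
  dept  reports
2  Ops       10
3   HR        6
1   HR        5
drop duplicate dept (keep=first):
  dept  reports
2  Ops       10
3   HR        6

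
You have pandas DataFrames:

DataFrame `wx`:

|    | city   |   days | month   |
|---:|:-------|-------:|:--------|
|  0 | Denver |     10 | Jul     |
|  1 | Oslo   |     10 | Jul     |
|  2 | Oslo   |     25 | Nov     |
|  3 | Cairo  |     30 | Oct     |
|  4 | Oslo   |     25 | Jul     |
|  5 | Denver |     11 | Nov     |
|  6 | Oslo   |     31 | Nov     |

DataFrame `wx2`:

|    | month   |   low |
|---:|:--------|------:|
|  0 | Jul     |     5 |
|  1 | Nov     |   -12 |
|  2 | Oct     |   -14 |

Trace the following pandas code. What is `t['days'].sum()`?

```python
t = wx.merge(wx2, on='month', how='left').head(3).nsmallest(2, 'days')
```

20

merge on 'month' (how='left') → 7 rows:
     city  days month  low
0  Denver    10   Jul    5
1    Oslo    10   Jul    5
2    Oslo    25   Nov  -12
3   Cairo    30   Oct  -14
4    Oslo    25   Jul    5
5  Denver    11   Nov  -12
6    Oslo    31   Nov  -12
take first 3 rows:
     city  days month  low
0  Denver    10   Jul    5
1    Oslo    10   Jul    5
2    Oslo    25   Nov  -12
take 2 rows with smallest days:
     city  days month  low
0  Denver    10   Jul    5
1    Oslo    10   Jul    5
So sum() = 20.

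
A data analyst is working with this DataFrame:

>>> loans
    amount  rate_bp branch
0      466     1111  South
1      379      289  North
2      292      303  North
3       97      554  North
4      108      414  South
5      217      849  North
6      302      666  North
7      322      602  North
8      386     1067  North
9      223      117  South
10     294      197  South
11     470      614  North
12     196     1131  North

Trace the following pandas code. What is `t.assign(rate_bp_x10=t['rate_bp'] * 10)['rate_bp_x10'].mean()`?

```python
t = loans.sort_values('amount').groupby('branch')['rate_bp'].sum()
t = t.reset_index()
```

39570.0

sort by amount:
    amount  rate_bp branch
3       97      554  North
4      108      414  South
12     196     1131  North
5      217      849  North
9      223      117  South
2      292      303  North
10     294      197  South
6      302      666  North
7      322      602  North
1      379      289  North
8      386     1067  North
0      466     1111  South
11     470      614  North
group by branch, sum of rate_bp:
branch
North    6075
South    1839
Name: rate_bp, dtype: int64
reset_index():
  branch  rate_bp
0  North     6075
1  South     1839
add column rate_bp_x10 = t['rate_bp'] * 10:
  branch  rate_bp  rate_bp_x10
0  North     6075        60750
1  South     1839        18390
Reading off the mean of column 'rate_bp_x10', we get 39570.0.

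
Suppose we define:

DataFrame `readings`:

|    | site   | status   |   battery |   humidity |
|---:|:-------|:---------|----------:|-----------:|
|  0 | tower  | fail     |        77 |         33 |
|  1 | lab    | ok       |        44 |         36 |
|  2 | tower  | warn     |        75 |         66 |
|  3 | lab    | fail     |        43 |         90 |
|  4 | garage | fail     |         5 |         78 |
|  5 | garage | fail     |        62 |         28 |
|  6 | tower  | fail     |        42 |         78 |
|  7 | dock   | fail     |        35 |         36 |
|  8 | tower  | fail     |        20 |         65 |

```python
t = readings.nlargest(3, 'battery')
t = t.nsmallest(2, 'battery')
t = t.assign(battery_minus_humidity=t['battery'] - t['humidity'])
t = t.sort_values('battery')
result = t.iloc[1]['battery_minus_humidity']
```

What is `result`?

9

take 3 rows with largest battery:
     site status  battery  humidity
0   tower   fail       77        33
2   tower   warn       75        66
5  garage   fail       62        28
take 2 rows with smallest battery:
     site status  battery  humidity
5  garage   fail       62        28
2   tower   warn       75        66
add column battery_minus_humidity = t['battery'] - t['humidity']:
     site status  battery  humidity  battery_minus_humidity
5  garage   fail       62        28                      34
2   tower   warn       75        66                       9
sort by battery:
     site status  battery  humidity  battery_minus_humidity
5  garage   fail       62        28                      34
2   tower   warn       75        66                       9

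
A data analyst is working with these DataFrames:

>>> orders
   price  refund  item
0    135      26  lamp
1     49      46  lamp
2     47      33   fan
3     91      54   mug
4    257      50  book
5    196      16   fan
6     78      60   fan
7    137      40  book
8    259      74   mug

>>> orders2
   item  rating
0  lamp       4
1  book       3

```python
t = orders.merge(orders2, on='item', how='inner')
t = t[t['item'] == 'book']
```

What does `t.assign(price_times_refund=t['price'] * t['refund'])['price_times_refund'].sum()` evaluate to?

merge on 'item' (how='inner') → 4 rows:
   price  refund  item  rating
0    135      26  lamp       4
1     49      46  lamp       4
2    257      50  book       3
3    137      40  book       3
filter rows where item == 'book':
   price  refund  item  rating
2    257      50  book       3
3    137      40  book       3
add column price_times_refund = t['price'] * t['refund']:
   price  refund  item  rating  price_times_refund
2    257      50  book       3               12850
3    137      40  book       3                5480
Hence 18330.

18330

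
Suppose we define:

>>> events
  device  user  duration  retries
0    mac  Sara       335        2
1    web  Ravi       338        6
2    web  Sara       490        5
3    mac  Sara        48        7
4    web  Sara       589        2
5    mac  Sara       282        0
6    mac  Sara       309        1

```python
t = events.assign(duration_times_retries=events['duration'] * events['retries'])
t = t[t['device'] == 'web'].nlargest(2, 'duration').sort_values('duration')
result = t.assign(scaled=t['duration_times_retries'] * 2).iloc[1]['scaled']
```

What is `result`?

2356

add column duration_times_retries = events['duration'] * events['retries']:
  device  user  duration  retries  duration_times_retries
0    mac  Sara       335        2                     670
1    web  Ravi       338        6                    2028
2    web  Sara       490        5                    2450
3    mac  Sara        48        7                     336
4    web  Sara       589        2                    1178
5    mac  Sara       282        0                       0
6    mac  Sara       309        1                     309
filter rows where device == 'web':
  device  user  duration  retries  duration_times_retries
1    web  Ravi       338        6                    2028
2    web  Sara       490        5                    2450
4    web  Sara       589        2                    1178
take 2 rows with largest duration:
  device  user  duration  retries  duration_times_retries
4    web  Sara       589        2                    1178
2    web  Sara       490        5                    2450
sort by duration:
  device  user  duration  retries  duration_times_retries
2    web  Sara       490        5                    2450
4    web  Sara       589        2                    1178
add column scaled = t['duration_times_retries'] * 2:
  device  user  duration  retries  duration_times_retries  scaled
2    web  Sara       490        5                    2450    4900
4    web  Sara       589        2                    1178    2356
Hence 2356.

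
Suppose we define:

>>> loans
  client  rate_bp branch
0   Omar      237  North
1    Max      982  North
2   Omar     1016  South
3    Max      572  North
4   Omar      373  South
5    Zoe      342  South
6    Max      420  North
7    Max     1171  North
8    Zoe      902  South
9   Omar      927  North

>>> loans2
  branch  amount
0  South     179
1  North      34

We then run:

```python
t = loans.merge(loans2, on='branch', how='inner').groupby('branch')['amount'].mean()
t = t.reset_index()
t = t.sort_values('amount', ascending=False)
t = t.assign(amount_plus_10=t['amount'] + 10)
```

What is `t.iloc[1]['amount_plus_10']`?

merge on 'branch' (how='inner') → 10 rows:
  client  rate_bp branch  amount
0   Omar      237  North      34
1    Max      982  North      34
2   Omar     1016  South     179
3    Max      572  North      34
4   Omar      373  South     179
5    Zoe      342  South     179
6    Max      420  North      34
7    Max     1171  North      34
8    Zoe      902  South     179
9   Omar      927  North      34
group by branch, mean of amount:
branch
North     34.0
South    179.0
Name: amount, dtype: float64
reset_index():
  branch  amount
0  North    34.0
1  South   179.0
sort by amount descending:
  branch  amount
1  South   179.0
0  North    34.0
add column amount_plus_10 = t['amount'] + 10:
  branch  amount  amount_plus_10
1  South   179.0           189.0
0  North    34.0            44.0
The value at position 1, column 'amount_plus_10' is 44.0.

44.0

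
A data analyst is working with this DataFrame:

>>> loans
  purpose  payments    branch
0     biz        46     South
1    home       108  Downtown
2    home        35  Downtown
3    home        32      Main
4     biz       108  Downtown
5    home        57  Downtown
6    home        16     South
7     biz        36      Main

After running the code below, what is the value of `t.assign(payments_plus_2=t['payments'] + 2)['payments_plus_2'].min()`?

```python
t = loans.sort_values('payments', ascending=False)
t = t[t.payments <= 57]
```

sort by payments descending:
  purpose  payments    branch
1    home       108  Downtown
4     biz       108  Downtown
5    home        57  Downtown
0     biz        46     South
7     biz        36      Main
2    home        35  Downtown
3    home        32      Main
6    home        16     South
filter rows where payments <= 57:
  purpose  payments    branch
5    home        57  Downtown
0     biz        46     South
7     biz        36      Main
2    home        35  Downtown
3    home        32      Main
6    home        16     South
add column payments_plus_2 = t['payments'] + 2:
  purpose  payments    branch  payments_plus_2
5    home        57  Downtown               59
0     biz        46     South               48
7     biz        36      Main               38
2    home        35  Downtown               37
3    home        32      Main               34
6    home        16     South               18

18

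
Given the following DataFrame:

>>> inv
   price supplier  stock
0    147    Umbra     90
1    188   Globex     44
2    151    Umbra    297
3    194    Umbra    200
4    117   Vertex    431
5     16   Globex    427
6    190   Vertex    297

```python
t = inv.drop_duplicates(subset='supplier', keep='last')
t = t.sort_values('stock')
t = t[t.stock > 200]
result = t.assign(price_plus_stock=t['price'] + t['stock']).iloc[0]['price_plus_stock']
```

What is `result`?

drop duplicate supplier (keep=last):
   price supplier  stock
3    194    Umbra    200
5     16   Globex    427
6    190   Vertex    297
sort by stock:
   price supplier  stock
3    194    Umbra    200
6    190   Vertex    297
5     16   Globex    427
filter rows where stock > 200:
   price supplier  stock
6    190   Vertex    297
5     16   Globex    427
add column price_plus_stock = t['price'] + t['stock']:
   price supplier  stock  price_plus_stock
6    190   Vertex    297               487
5     16   Globex    427               443
Hence 487.

487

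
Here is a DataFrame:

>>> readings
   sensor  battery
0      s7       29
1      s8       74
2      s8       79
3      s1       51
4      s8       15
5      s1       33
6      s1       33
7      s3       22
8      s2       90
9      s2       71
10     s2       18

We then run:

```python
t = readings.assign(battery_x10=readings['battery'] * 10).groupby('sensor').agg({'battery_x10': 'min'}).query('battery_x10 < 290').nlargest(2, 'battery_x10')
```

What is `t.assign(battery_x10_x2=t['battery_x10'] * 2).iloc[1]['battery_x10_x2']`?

360

add column battery_x10 = readings['battery'] * 10:
   sensor  battery  battery_x10
0      s7       29          290
1      s8       74          740
2      s8       79          790
3      s1       51          510
4      s8       15          150
5      s1       33          330
6      s1       33          330
7      s3       22          220
8      s2       90          900
9      s2       71          710
10     s2       18          180
group by sensor, min of battery_x10:
        battery_x10
sensor             
s1              330
s2              180
s3              220
s7              290
s8              150
filter rows where battery_x10 < 290:
        battery_x10
sensor             
s2              180
s3              220
s8              150
take 2 rows with largest battery_x10:
        battery_x10
sensor             
s3              220
s2              180
add column battery_x10_x2 = t['battery_x10'] * 2:
        battery_x10  battery_x10_x2
sensor                             
s3              220             440
s2              180             360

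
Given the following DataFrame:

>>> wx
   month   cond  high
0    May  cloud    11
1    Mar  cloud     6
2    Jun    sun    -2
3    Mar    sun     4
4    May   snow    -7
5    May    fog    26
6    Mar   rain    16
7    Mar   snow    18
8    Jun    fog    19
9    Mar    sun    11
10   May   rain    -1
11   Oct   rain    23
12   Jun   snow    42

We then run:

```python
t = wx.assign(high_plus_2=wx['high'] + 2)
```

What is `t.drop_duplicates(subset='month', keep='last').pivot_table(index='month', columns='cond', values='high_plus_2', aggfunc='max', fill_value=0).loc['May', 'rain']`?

add column high_plus_2 = wx['high'] + 2:
   month   cond  high  high_plus_2
0    May  cloud    11           13
1    Mar  cloud     6            8
2    Jun    sun    -2            0
3    Mar    sun     4            6
4    May   snow    -7           -5
5    May    fog    26           28
6    Mar   rain    16           18
7    Mar   snow    18           20
8    Jun    fog    19           21
9    Mar    sun    11           13
10   May   rain    -1            1
11   Oct   rain    23           25
12   Jun   snow    42           44
drop duplicate month (keep=last):
   month  cond  high  high_plus_2
9    Mar   sun    11           13
10   May  rain    -1            1
11   Oct  rain    23           25
12   Jun  snow    42           44
pivot: rows=month, cols=cond, max(high_plus_2):
cond   rain  snow  sun
month                 
Jun       0    44    0
Mar       0     0   13
May       1     0    0
Oct      25     0    0

1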